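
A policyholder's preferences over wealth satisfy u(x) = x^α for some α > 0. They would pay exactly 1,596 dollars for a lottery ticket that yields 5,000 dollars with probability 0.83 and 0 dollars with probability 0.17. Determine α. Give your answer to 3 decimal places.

α ≈ 0.163

Since u(0) = 0, the lottery's EU is 0.83·5000^α.
Setting u(1596) equal to that: 1596^α = 0.83·5000^α ⇒ (1596/5000)^α = 0.83.
Take logs: α = ln 0.83 / ln(1596/5000) ≈ 0.16317.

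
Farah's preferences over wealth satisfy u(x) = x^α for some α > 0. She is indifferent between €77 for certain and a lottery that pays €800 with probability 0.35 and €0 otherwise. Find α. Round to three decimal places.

EU(lottery) = 0.35·800^α + 0.65·0 = 0.35·800^α.
Indifference: 77^α = 0.35·800^α, so (77/800)^α = 0.35.
α = ln(0.35) / ln(77/800) = -1.049822/-2.340806 ≈ 0.448.

α ≈ 0.448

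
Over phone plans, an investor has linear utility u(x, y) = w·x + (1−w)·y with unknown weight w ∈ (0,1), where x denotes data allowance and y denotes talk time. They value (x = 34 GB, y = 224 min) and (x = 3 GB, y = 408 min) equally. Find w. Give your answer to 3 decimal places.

w = 0.856

u(34,224) = u(3,408) means w·34 + (1−w)·224 = w·3 + (1−w)·408.
w·(34−3) = (1−w)·(408−224), i.e. w·31 = (1−w)·184.
So w/(1−w) = 184/31 = 5.9355, giving w = 184/(31+184) = 0.856.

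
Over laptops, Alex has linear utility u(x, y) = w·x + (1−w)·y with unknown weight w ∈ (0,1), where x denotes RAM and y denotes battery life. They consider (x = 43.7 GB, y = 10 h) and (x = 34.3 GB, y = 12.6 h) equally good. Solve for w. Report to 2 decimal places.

Equating utilities: w·43.7 + (1−w)·10 = w·34.3 + (1−w)·12.6.
w·(43.7−34.3) = (1−w)·(12.6−10), i.e. w·9.4 = (1−w)·2.6.
The marginal rate of substitution is 2.6/9.4, so w = 2.6/(9.4+2.6) = 0.22.

w = 0.22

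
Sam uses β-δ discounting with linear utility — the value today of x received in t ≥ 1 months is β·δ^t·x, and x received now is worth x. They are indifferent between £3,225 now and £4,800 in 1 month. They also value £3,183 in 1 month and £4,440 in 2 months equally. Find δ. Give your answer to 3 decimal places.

From the later pair, β·δ^1·3183 = β·δ^2·4440; dividing through, δ = 3183/4440 = 0.71689.

δ ≈ 0.717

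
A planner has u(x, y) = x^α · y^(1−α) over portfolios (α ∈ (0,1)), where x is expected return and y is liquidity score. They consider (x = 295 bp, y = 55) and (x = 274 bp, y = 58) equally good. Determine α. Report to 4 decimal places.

Indifference: 295^α · 55^(1−α) = 274^α · 58^(1−α).
(295/274)^α = (58/55)^(1−α); take logs: α·ln(295/274) = (1−α)·ln(58/55), i.e. α·0.0738472 = (1−α)·0.0531098.
Thus α·(0.1269570) = 0.0531098, so α = 0.0531098/0.1269570 ≈ 0.4183.

α ≈ 0.4183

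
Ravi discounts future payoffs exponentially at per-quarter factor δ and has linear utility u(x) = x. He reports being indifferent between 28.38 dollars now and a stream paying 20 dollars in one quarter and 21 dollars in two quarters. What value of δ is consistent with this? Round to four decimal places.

Present value of the stream is 20·δ + 21·δ². Indifference gives 20δ + 21δ² = 28.38.
Rearranged: 21δ² + 20δ − 28.38 = 0.
By the quadratic formula (taking the positive root), δ = (−20 + √2783.92) / 42 ≈ 0.7801.

δ ≈ 0.7801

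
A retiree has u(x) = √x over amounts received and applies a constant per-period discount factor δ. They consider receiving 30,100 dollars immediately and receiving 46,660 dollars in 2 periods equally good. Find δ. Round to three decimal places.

δ ≈ 0.896

Indifference means u(30100) = δ^2 · u(46660), so δ^2 = u(30100)/u(46660).
Since u(x) = √x, δ^2 = √(30100/46660) = 0.80318.
Taking the square root: δ = 0.80318^(1/2) ≈ 0.896.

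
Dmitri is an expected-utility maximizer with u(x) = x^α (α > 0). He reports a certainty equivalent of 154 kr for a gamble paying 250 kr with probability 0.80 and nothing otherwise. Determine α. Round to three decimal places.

EU(lottery) = 0.80·250^α + 0.20·0 = 0.80·250^α.
Setting u(154) equal to that: 154^α = 0.80·250^α ⇒ (154/250)^α = 0.80.
α = ln(0.80) / ln(154/250) = -0.223144/-0.484508 ≈ 0.461.

α ≈ 0.461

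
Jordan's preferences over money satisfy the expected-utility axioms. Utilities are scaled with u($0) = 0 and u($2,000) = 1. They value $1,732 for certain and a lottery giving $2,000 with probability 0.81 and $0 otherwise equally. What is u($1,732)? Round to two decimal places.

By the standard-gamble method, u($1,732) is just the indifference probability on the best outcome: 0.81.

0.81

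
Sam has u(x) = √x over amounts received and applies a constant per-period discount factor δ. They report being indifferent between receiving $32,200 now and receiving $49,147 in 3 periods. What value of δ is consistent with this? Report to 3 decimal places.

Equating discounted utilities: u(32200) = δ^3·u(49147) ⇒ δ^3 = u(32200)/u(49147).
With u(x) = √x: δ^3 = √32200/√49147 = √(32200/49147) = 0.80943.
Hence δ = (0.80943)^(1/3) = 0.93195.

δ ≈ 0.932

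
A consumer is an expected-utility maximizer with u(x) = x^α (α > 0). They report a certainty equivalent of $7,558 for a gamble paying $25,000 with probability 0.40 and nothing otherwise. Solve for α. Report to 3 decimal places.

α ≈ 0.766

EU(lottery) = 0.40·25000^α + 0.60·0 = 0.40·25000^α.
Indifference: 7558^α = 0.40·25000^α, so (7558/25000)^α = 0.40.
Take logs: α = ln 0.40 / ln(7558/25000) ≈ 0.76596.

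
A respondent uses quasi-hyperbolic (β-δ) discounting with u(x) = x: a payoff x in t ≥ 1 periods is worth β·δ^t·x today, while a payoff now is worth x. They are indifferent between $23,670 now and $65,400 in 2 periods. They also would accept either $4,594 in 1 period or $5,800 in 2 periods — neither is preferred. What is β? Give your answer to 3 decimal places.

The second indifference involves only future payoffs, so β cancels: β·δ^1·4594 = β·δ^2·5800, giving δ = 4594/5800 = 0.79207.
Now use the now-vs-future pair: 23670 = β·δ^2·65400 gives β = 23670/(0.62737·65400) ≈ 0.577.

β ≈ 0.577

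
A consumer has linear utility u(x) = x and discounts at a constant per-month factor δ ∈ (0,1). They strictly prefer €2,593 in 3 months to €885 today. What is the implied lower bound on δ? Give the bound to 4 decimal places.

Under u(x) = x this choice says 885 < δ^3·2593.
Hence δ^3 > 885/2593 = 0.34130, and x ↦ x^(1/3) is increasing on (0,∞).
δ > 0.34130^(1/3) = 0.6988.

δ > 0.6988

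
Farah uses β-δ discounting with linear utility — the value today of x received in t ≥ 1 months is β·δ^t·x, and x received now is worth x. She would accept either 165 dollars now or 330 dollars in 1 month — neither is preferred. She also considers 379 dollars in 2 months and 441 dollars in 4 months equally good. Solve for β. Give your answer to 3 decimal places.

Both payoffs in the second observation are in the future, so β drops out: δ^2·379 = δ^4·441 ⇒ δ^2 = 379/441 = 0.85941, so δ = 0.92704.
Now use the now-vs-future pair: 165 = β·δ·330 gives β = 165/(0.92704·330) ≈ 0.539.

β ≈ 0.539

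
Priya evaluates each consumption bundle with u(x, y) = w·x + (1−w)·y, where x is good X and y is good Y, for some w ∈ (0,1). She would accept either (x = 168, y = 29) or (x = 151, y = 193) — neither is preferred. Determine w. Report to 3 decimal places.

Equating utilities: w·168 + (1−w)·29 = w·151 + (1−w)·193.
w·(168−151) = (1−w)·(193−29), i.e. w·17 = (1−w)·164.
So w/(1−w) = 164/17 = 9.6471, giving w = 164/(17+164) = 0.906.

w = 0.906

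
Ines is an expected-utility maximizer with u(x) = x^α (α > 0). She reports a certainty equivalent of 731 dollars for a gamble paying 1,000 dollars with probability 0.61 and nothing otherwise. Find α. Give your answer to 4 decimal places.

Since u(0) = 0, the lottery's EU is 0.61·1000^α.
Indifference: 731^α = 0.61·1000^α, so (731/1000)^α = 0.61.
Take logs: α = ln 0.61 / ln(731/1000) ≈ 1.577499.

α ≈ 1.5775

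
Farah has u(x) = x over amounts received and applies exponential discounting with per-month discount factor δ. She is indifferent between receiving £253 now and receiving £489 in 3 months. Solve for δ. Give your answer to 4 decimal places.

Equating discounted utilities: u(253) = δ^3·u(489) ⇒ δ^3 = u(253)/u(489).
With u(x) = x: δ^3 = 253/489 = 0.51738.
Hence δ = (0.51738)^(1/3) = 0.802794.

δ ≈ 0.8028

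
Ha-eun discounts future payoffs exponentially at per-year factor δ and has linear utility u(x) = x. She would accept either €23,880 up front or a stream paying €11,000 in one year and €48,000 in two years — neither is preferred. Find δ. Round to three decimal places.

δ ≈ 0.600

Equating present values: 23880 = 11000δ + 48000δ².
So 48000δ² + 11000δ − 23880 = 0.
The positive root is δ = [−11000 + √(11000² + 4·48000·23880)] / (2·48000) = (−11000 + 68600.000)/96000 ≈ 0.600.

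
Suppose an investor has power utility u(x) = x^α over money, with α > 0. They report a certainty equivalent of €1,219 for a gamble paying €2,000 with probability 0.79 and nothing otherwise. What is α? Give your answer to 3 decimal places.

Since u(0) = 0, the lottery's EU is 0.79·2000^α.
Equating: 1219^α = 0.79·2000^α, i.e. 0.6095^α = 0.79.
Take logs: α = ln 0.79 / ln(1219/2000) ≈ 0.47609.

α ≈ 0.476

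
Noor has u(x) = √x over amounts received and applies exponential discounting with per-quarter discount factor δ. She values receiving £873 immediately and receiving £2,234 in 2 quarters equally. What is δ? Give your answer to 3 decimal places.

δ ≈ 0.791

Equating discounted utilities: u(873) = δ^2·u(2234) ⇒ δ^2 = u(873)/u(2234).
With u(x) = √x: δ^2 = √873/√2234 = √(873/2234) = 0.62512.
Hence δ = (0.62512)^(1/2) = 0.79065.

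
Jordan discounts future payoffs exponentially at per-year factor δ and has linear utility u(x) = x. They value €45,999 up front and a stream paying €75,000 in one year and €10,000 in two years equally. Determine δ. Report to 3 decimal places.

δ ≈ 0.570

The stream is worth 75000δ + 10000δ² today, so 75000δ + 10000δ² = 45999.
Rearranged: 10000δ² + 75000δ − 45999 = 0.
δ = (−75000 + √(75000² + 4·10000·45999)) / (2·10000) = (−75000 + √7464960000.00) / 20000 ≈ 0.570.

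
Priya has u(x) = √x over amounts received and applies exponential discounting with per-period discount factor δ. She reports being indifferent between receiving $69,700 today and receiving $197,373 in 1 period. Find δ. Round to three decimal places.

δ ≈ 0.594

Indifference means u(69700) = δ · u(197373), so δ = u(69700)/u(197373).
Since u(x) = √x, δ = √(69700/197373) = 0.59425.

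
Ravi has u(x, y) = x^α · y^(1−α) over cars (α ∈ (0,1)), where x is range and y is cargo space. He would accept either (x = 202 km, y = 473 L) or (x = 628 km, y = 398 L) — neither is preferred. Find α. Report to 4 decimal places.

Indifference: 202^α · 473^(1−α) = 628^α · 398^(1−α).
Taking logs: α·ln 202 + (1−α)·ln 473 = α·ln 628 + (1−α)·ln 398, i.e. α·-1.1342725 = (1−α)·-0.1726434.
So α/(1−α) = (-0.1726434)/(-1.1342725) = 0.1522063, and α = 0.1522063/1.1522063 ≈ 0.1321.

α ≈ 0.1321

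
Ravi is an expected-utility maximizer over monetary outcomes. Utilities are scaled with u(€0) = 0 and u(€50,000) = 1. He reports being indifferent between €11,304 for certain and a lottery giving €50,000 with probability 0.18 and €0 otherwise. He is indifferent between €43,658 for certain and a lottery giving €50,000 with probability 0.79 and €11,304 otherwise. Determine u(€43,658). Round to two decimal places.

From the first indifference, u(€11,304) = 0.18·u(€50,000) + 0.82·u(€0) = 0.18·1 + 0.82·0 = 0.18.
The second indifference gives u(€43,658) = 0.79·u(€50,000) + 0.21·u(€11,304) = 0.79·1.00 + 0.21·0.18 = 0.8278.

0.83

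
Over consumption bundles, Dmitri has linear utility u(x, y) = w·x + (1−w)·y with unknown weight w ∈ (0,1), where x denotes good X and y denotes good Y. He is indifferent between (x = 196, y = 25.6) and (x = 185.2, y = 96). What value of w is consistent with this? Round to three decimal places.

w = 0.867

Indifference: w·196 + (1−w)·25.6 = w·185.2 + (1−w)·96.
Rearranging, 10.8·w − 70.4·(1−w) = 0.
The marginal rate of substitution is 70.4/10.8, so w = 70.4/(10.8+70.4) = 0.867.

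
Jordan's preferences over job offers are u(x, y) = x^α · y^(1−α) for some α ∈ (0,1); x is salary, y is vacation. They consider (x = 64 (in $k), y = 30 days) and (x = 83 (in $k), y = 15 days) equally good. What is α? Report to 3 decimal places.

α ≈ 0.727

The Cobb–Douglas utilities coincide, so 64^α·30^(1−α) = 83^α·15^(1−α).
Taking logs: α·ln 64 + (1−α)·ln 30 = α·ln 83 + (1−α)·ln 15, i.e. α·-0.259958 = (1−α)·-0.693147.
Thus α·(-0.953105) = -0.693147, so α = -0.693147/-0.953105 ≈ 0.727.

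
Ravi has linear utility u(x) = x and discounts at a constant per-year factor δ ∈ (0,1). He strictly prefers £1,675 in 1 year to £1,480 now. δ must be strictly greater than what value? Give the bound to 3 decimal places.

δ > 0.884

The preference means 1480 < δ·1675.
So δ > 1480/1675 = 0.88358.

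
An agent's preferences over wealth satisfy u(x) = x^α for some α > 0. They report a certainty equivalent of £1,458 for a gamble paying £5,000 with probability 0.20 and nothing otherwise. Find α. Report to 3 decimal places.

Since u(0) = 0, the lottery's EU is 0.20·5000^α.
Setting u(1458) equal to that: 1458^α = 0.20·5000^α ⇒ (1458/5000)^α = 0.20.
α = ln(0.20) / ln(1458/5000) = -1.609438/-1.232372 ≈ 1.306.

α ≈ 1.306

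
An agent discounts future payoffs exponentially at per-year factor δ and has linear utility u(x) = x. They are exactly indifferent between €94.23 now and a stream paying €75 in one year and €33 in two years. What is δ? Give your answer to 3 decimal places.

Equating present values: 94.23 = 75δ + 33δ².
That is, 33δ² + 75δ − 94.23 = 0, a quadratic in δ.
By the quadratic formula (taking the positive root), δ = (−75 + √18063.36) / 66 ≈ 0.900.

δ ≈ 0.900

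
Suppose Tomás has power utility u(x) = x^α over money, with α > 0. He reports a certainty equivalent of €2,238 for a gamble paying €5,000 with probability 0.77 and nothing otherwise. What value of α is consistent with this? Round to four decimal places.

α ≈ 0.3251

EU(lottery) = 0.77·5000^α + 0.23·0 = 0.77·5000^α.
Setting u(2238) equal to that: 2238^α = 0.77·5000^α ⇒ (2238/5000)^α = 0.77.
α = ln(0.77) / ln(2238/5000) = -0.2613648/-0.8038553 ≈ 0.3251.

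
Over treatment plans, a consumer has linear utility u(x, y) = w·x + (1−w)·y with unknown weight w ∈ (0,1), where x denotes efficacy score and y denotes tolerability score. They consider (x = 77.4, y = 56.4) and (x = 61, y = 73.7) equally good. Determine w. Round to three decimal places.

Indifference: w·77.4 + (1−w)·56.4 = w·61 + (1−w)·73.7.
w·(77.4−61) = (1−w)·(73.7−56.4), i.e. w·16.4 = (1−w)·17.3.
So w/(1−w) = 17.3/16.4 = 1.0549, giving w = 17.3/(16.4+17.3) = 0.513.

w = 0.513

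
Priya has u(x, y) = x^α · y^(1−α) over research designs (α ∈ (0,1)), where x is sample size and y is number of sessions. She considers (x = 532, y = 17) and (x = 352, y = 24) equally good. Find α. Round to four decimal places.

α ≈ 0.4550

The Cobb–Douglas utilities coincide, so 532^α·17^(1−α) = 352^α·24^(1−α).
Taking logs: α·ln 532 + (1−α)·ln 17 = α·ln 352 + (1−α)·ln 24, i.e. α·0.4130123 = (1−α)·0.3448405.
With A = 0.4130123 and B = 0.3448405: α·A = (1−α)·B, so α = B/(A+B) = 0.3448405/0.7578528 ≈ 0.4550.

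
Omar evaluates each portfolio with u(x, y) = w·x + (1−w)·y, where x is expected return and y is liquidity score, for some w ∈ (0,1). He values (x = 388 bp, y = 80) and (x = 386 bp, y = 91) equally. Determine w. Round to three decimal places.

w = 0.846

u(388,80) = u(386,91) means w·388 + (1−w)·80 = w·386 + (1−w)·91.
Rearranging, 2·w − 11·(1−w) = 0.
The marginal rate of substitution is 11/2, so w = 11/(2+11) = 0.846.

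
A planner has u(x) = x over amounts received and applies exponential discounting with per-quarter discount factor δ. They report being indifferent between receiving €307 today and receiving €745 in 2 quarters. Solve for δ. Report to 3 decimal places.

δ ≈ 0.642

Equating discounted utilities: u(307) = δ^2·u(745) ⇒ δ^2 = u(307)/u(745).
With u(x) = x: δ^2 = 307/745 = 0.41208.
So δ = 0.41208^(1/2) ≈ 0.642.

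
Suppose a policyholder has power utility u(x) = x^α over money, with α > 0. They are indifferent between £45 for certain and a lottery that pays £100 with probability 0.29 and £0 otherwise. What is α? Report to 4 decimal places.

EU(lottery) = 0.29·100^α + 0.71·0 = 0.29·100^α.
Equating: 45^α = 0.29·100^α, i.e. 0.4500^α = 0.29.
α = ln(0.29) / ln(45/100) = -1.2378744/-0.7985077 ≈ 1.5502.

α ≈ 1.5502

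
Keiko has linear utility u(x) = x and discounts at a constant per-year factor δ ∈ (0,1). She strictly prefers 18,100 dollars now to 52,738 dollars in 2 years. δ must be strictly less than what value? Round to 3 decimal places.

δ < 0.586

Comparing present values: 18100 > δ^2·52738.
Dividing by 52738: δ^2 < 0.34321. Both sides are positive, so the square root keeps the direction.
δ < (18100/52738)^(1/2) ≈ 0.586.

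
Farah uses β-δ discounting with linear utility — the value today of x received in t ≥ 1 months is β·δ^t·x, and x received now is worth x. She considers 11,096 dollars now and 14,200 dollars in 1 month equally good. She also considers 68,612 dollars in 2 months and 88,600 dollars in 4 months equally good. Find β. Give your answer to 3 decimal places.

Both payoffs in the second observation are in the future, so β drops out: δ^2·68612 = δ^4·88600 ⇒ δ^2 = 68612/88600 = 0.77440, so δ = 0.88000.
Substituting δ into 11096 = β·δ·14200: β = 11096/(12496.015) ≈ 0.888.

β ≈ 0.888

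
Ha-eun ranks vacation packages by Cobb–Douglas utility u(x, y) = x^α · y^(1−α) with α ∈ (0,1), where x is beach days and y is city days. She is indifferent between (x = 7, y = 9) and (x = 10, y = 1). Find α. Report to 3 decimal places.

Set the two utilities equal: 7^α·9^(1−α) = 10^α·1^(1−α).
Taking logs: α·ln 7 + (1−α)·ln 9 = α·ln 10 + (1−α)·ln 1, i.e. α·-0.356675 = (1−α)·-2.197225.
Thus α·(-2.553900) = -2.197225, so α = -2.197225/-2.553900 ≈ 0.860.

α ≈ 0.860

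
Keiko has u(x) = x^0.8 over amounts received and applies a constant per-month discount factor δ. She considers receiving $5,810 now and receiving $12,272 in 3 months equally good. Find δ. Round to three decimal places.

The payoff in 3 months is discounted by δ^3, so u(5810) = δ^3·u(12272) and δ^3 = u(5810)/u(12272).
With u(x) = x^0.8: δ^3 = 5810^0.8/12272^0.8 = (5810/12272)^0.8 = 0.54980.
So δ = 0.54980^(1/3) ≈ 0.819.

δ ≈ 0.819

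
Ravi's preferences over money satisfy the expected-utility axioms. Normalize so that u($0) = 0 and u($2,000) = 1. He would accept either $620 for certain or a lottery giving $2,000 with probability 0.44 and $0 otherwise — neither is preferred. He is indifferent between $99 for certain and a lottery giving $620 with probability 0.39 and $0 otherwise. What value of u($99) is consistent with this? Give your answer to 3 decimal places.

The first gamble pins u($620): it must equal 0.44·1 + 0.56·0 = 0.44.
Chaining: u($99) = 0.39·0.44 + 0.61·0.00 = 0.1716.

0.172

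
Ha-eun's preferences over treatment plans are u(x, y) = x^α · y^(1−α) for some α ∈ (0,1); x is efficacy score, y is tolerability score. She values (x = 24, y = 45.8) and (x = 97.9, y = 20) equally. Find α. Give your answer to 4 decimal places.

α ≈ 0.3708

Set the two utilities equal: 24^α·45.8^(1−α) = 97.9^α·20^(1−α).
(24/97.9)^α = (20/45.8)^(1−α); take logs: α·ln(24/97.9) = (1−α)·ln(20/45.8), i.e. α·-1.4058927 = (1−α)·-0.8285518.
With A = -1.4058927 and B = -0.8285518: α·A = (1−α)·B, so α = B/(A+B) = -0.8285518/-2.2344445 ≈ 0.3708.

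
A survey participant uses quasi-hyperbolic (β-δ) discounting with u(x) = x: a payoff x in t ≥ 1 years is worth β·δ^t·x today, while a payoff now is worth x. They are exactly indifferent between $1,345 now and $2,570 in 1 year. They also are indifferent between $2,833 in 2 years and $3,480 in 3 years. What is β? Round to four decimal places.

Both payoffs in the second observation are in the future, so β drops out: δ^2·2833 = δ^3·3480 ⇒ δ = 2833/3480 = 0.81408.
Now use the now-vs-future pair: 1345 = β·δ·2570 gives β = 1345/(0.81408·2570) ≈ 0.6429.

β ≈ 0.6429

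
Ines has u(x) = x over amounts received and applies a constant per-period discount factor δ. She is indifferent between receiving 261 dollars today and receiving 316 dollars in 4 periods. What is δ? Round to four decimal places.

Equating discounted utilities: u(261) = δ^4·u(316) ⇒ δ^4 = u(261)/u(316).
With u(x) = x: δ^4 = 261/316 = 0.82595.
Taking the 4th root: δ = 0.82595^(1/4) ≈ 0.9533.

δ ≈ 0.9533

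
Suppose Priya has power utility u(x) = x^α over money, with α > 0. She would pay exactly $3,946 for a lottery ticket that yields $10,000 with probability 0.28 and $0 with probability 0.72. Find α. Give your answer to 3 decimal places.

Since u(0) = 0, the lottery's EU is 0.28·10000^α.
Equating: 3946^α = 0.28·10000^α, i.e. 0.3946^α = 0.28.
α = ln(0.28) / ln(3946/10000) = -1.272966/-0.929883 ≈ 1.369.

α ≈ 1.369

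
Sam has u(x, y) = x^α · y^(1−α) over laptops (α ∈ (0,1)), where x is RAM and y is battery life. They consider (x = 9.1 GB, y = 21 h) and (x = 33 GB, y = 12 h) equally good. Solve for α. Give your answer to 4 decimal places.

α ≈ 0.3028

Indifference: 9.1^α · 21^(1−α) = 33^α · 12^(1−α).
Rearrange to (9.1/33)^α = (12/21)^(1−α) and take logs: α·-1.2882331 = (1−α)·-0.5596158.
With A = -1.2882331 and B = -0.5596158: α·A = (1−α)·B, so α = B/(A+B) = -0.5596158/-1.8478489 ≈ 0.3028.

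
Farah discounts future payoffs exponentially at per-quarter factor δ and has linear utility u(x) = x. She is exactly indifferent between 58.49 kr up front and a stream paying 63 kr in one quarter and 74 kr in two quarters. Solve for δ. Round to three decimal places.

δ ≈ 0.560

The stream is worth 63δ + 74δ² today, so 63δ + 74δ² = 58.49.
That is, 74δ² + 63δ − 58.49 = 0, a quadratic in δ.
The positive root is δ = [−63 + √(63² + 4·74·58.49)] / (2·74) = (−63 + 145.884)/148 ≈ 0.560.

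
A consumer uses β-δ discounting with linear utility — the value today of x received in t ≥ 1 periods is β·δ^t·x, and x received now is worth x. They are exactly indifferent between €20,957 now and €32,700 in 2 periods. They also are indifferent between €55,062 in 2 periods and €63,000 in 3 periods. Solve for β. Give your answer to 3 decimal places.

β ≈ 0.839

Both payoffs in the second observation are in the future, so β drops out: δ^2·55062 = δ^3·63000 ⇒ δ = 55062/63000 = 0.87400.
The first indifference: 20957 = β·δ^2·32700, so β = 20957/(δ^2·32700) = 20957/(0.76388·32700) ≈ 0.839.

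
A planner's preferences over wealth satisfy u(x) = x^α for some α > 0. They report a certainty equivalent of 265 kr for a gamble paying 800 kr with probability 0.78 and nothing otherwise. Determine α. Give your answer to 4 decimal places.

α ≈ 0.2249

The lottery's expected utility is 0.78·u(800) + 0.22·u(0) = 0.78·800^α (since u(0) = 0 for α > 0).
Equating: 265^α = 0.78·800^α, i.e. 0.3312^α = 0.78.
Taking logs: α·ln(265/800) = ln(0.78), so α = -0.2484614 / -1.1048819 ≈ 0.2249.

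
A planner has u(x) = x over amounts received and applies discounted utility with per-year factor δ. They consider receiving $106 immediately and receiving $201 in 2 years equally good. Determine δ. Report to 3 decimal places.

Indifference means u(106) = δ^2 · u(201), so δ^2 = u(106)/u(201).
With u(x) = x: δ^2 = 106/201 = 0.52736.
Hence δ = (0.52736)^(1/2) = 0.72620.

δ ≈ 0.726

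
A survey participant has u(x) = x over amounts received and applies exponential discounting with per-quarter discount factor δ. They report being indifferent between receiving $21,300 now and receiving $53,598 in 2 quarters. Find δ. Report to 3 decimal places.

δ ≈ 0.630

Indifference means u(21300) = δ^2 · u(53598), so δ^2 = u(21300)/u(53598).
With u(x) = x: δ^2 = 21300/53598 = 0.39740.
Hence δ = (0.39740)^(1/2) = 0.63040.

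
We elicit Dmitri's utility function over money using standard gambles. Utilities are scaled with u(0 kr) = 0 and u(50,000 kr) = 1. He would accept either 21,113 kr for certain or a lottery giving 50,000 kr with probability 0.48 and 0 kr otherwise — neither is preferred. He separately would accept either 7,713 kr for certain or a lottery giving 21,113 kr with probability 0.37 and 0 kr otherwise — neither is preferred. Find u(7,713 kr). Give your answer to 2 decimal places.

0.18

From the first indifference, u(21,113 kr) = 0.48·u(50,000 kr) + 0.52·u(0 kr) = 0.48·1 + 0.52·0 = 0.48.
The second indifference gives u(7,713 kr) = 0.37·u(21,113 kr) + 0.63·u(0 kr) = 0.37·0.48 + 0.63·0.00 = 0.1776.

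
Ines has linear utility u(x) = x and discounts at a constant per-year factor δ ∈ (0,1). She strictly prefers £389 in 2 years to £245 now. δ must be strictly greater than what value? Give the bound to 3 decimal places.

Under u(x) = x this choice says 245 < δ^2·389.
Dividing by 389: δ^2 > 0.62982. Both sides are positive, so the square root keeps the direction.
δ > 0.62982^(1/2) = 0.794.

δ > 0.794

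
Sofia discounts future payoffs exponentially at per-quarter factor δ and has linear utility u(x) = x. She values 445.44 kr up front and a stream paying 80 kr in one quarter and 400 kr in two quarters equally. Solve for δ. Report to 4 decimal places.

δ ≈ 0.9600

The stream is worth 80δ + 400δ² today, so 80δ + 400δ² = 445.44.
Rearranged: 400δ² + 80δ − 445.44 = 0.
The positive root is δ = [−80 + √(80² + 4·400·445.44)] / (2·400) = (−80 + 848.000)/800 ≈ 0.9600.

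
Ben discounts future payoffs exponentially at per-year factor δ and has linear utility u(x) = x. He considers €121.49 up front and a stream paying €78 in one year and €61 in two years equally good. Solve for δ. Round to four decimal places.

Equating present values: 121.49 = 78δ + 61δ².
Rearranged: 61δ² + 78δ − 121.49 = 0.
δ = (−78 + √(78² + 4·61·121.49)) / (2·61) = (−78 + √35727.56) / 122 ≈ 0.9100.

δ ≈ 0.9100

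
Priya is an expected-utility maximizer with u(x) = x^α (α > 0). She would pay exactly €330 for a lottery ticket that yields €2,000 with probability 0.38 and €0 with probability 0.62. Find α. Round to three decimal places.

The lottery's expected utility is 0.38·u(2000) + 0.62·u(0) = 0.38·2000^α (since u(0) = 0 for α > 0).
Setting u(330) equal to that: 330^α = 0.38·2000^α ⇒ (330/2000)^α = 0.38.
α = ln(0.38) / ln(330/2000) = -0.967584/-1.801810 ≈ 0.537.

α ≈ 0.537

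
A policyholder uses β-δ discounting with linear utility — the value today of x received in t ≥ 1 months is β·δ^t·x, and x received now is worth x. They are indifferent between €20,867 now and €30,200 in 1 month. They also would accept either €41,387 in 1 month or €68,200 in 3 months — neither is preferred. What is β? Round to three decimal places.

From the later pair, β·δ^1·41387 = β·δ^3·68200; dividing through, δ^2 = 41387/68200 = 0.60685, so δ = 0.77900.
Now use the now-vs-future pair: 20867 = β·δ·30200 gives β = 20867/(0.77900·30200) ≈ 0.887.

β ≈ 0.887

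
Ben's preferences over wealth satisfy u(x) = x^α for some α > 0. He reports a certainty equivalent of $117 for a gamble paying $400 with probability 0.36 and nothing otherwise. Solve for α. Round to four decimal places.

Since u(0) = 0, the lottery's EU is 0.36·400^α.
Equating: 117^α = 0.36·400^α, i.e. 0.2925^α = 0.36.
Taking logs: α·ln(117/400) = ln(0.36), so α = -1.0216512 / -1.2292906 ≈ 0.8311.

α ≈ 0.8311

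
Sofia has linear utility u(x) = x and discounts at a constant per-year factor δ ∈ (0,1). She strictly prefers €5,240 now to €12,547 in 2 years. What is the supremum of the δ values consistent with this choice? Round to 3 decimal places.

δ < 0.646

Under u(x) = x this choice says 5240 > δ^2·12547.
Hence δ^2 < 5240/12547 = 0.41763, and x ↦ x^(1/2) is increasing on (0,∞).
δ < 0.41763^(1/2) = 0.646.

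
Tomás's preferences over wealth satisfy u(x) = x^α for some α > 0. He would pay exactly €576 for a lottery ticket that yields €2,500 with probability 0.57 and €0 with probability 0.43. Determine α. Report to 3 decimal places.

α ≈ 0.383

Since u(0) = 0, the lottery's EU is 0.57·2500^α.
Setting u(576) equal to that: 576^α = 0.57·2500^α ⇒ (576/2500)^α = 0.57.
Take logs: α = ln 0.57 / ln(576/2500) ≈ 0.38293.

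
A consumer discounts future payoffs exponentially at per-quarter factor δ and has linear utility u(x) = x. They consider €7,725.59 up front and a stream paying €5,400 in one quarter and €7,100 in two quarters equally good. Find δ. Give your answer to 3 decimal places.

Present value of the stream is 5400·δ + 7100·δ². Indifference gives 5400δ + 7100δ² = 7725.59.
That is, 7100δ² + 5400δ − 7725.59 = 0, a quadratic in δ.
The positive root is δ = [−5400 + √(5400² + 4·7100·7725.59)] / (2·7100) = (−5400 + 15766.000)/14200 ≈ 0.730.

δ ≈ 0.730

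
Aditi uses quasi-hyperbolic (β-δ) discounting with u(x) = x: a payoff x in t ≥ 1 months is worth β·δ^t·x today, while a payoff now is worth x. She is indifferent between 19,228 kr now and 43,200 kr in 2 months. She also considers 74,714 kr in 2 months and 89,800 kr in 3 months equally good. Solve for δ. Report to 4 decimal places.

δ ≈ 0.8320

From the later pair, β·δ^2·74714 = β·δ^3·89800; dividing through, δ = 74714/89800 = 0.83200.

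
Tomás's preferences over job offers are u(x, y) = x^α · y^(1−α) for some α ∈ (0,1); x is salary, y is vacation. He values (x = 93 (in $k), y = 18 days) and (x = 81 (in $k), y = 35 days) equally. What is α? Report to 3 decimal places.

α ≈ 0.828

The Cobb–Douglas utilities coincide, so 93^α·18^(1−α) = 81^α·35^(1−α).
Rearrange to (93/81)^α = (35/18)^(1−α) and take logs: α·0.138150 = (1−α)·0.664976.
Thus α·(0.803126) = 0.664976, so α = 0.664976/0.803126 ≈ 0.828.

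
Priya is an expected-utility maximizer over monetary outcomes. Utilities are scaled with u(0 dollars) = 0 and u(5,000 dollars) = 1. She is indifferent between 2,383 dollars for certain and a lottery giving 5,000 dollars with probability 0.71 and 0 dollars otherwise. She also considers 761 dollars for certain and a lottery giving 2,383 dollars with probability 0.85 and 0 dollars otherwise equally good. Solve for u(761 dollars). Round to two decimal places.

0.60

First, u(2,383 dollars) = 0.71·u(5,000 dollars) + 0.29·u(0 dollars) = 0.71.
Then u(761 dollars) = 0.85·u(2,383 dollars) + 0.15·u(0 dollars) = 0.85·0.71 + 0.15·0.00 = 0.6035.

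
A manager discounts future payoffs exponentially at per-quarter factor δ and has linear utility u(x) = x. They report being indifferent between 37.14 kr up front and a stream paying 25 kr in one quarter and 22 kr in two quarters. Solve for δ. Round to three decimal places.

Equating present values: 37.14 = 25δ + 22δ².
So 22δ² + 25δ − 37.14 = 0.
The positive root is δ = [−25 + √(25² + 4·22·37.14)] / (2·22) = (−25 + 62.396)/44 ≈ 0.850.

δ ≈ 0.850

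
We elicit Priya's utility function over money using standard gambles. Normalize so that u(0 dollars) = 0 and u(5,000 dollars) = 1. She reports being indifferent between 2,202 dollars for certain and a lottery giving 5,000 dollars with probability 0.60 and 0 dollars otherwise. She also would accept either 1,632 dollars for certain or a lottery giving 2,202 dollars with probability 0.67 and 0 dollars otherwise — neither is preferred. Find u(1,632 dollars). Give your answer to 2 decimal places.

0.40

From the first indifference, u(2,202 dollars) = 0.60·u(5,000 dollars) + 0.40·u(0 dollars) = 0.60·1 + 0.40·0 = 0.60.
Then u(1,632 dollars) = 0.67·u(2,202 dollars) + 0.33·u(0 dollars) = 0.67·0.60 + 0.33·0.00 = 0.4020.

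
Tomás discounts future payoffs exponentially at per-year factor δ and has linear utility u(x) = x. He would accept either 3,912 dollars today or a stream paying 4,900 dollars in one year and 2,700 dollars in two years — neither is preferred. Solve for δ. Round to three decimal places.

Equating present values: 3912 = 4900δ + 2700δ².
So 2700δ² + 4900δ − 3912 = 0.
δ = (−4900 + √(4900² + 4·2700·3912)) / (2·2700) = (−4900 + √66259600.00) / 5400 ≈ 0.600.

δ ≈ 0.600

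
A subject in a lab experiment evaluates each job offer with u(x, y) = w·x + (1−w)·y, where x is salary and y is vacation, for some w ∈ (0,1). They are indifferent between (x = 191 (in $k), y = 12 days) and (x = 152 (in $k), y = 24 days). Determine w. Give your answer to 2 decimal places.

w = 0.24

Indifference: w·191 + (1−w)·12 = w·152 + (1−w)·24.
Collecting terms: w·39 = (1−w)·12.
Hence w = 12/(39+12) = 12/51 = 0.24.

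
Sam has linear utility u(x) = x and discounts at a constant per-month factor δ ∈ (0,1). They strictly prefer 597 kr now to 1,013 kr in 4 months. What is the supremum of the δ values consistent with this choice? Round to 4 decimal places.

The preference means 597 > δ^4·1013.
So δ^4 < 597/1013 = 0.58934; taking the 4th root of both positive sides preserves the inequality.
δ < 0.58934^(1/4) = 0.8762.

δ < 0.8762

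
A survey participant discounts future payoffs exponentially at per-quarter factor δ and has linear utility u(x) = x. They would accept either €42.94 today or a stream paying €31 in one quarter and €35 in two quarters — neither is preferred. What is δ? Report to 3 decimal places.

δ ≈ 0.750

Equating present values: 42.94 = 31δ + 35δ².
That is, 35δ² + 31δ − 42.94 = 0, a quadratic in δ.
The positive root is δ = [−31 + √(31² + 4·35·42.94)] / (2·35) = (−31 + 83.502)/70 ≈ 0.750.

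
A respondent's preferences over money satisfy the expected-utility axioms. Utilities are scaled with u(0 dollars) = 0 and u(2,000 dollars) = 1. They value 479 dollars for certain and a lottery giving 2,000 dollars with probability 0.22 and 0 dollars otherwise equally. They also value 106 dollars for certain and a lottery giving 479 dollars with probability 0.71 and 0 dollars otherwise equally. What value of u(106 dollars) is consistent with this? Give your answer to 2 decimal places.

First, u(479 dollars) = 0.22·u(2,000 dollars) + 0.78·u(0 dollars) = 0.22.
Chaining: u(106 dollars) = 0.71·0.22 + 0.29·0.00 = 0.1562.

0.16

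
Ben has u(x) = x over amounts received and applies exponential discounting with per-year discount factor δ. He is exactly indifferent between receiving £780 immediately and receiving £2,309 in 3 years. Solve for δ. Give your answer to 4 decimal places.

Equating discounted utilities: u(780) = δ^3·u(2309) ⇒ δ^3 = u(780)/u(2309).
With u(x) = x: δ^3 = 780/2309 = 0.33781.
So δ = 0.33781^(1/3) ≈ 0.6965.

δ ≈ 0.6965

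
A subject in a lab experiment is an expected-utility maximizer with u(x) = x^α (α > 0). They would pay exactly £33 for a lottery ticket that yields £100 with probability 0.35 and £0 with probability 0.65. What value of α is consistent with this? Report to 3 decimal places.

α ≈ 0.947

EU(lottery) = 0.35·100^α + 0.65·0 = 0.35·100^α.
Indifference: 33^α = 0.35·100^α, so (33/100)^α = 0.35.
Take logs: α = ln 0.35 / ln(33/100) ≈ 0.94693.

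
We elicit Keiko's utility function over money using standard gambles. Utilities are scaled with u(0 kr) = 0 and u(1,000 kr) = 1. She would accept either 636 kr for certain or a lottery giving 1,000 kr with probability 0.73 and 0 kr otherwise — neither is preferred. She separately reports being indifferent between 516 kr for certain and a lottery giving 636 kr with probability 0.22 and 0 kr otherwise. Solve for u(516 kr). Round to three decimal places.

0.161

From the first indifference, u(636 kr) = 0.73·u(1,000 kr) + 0.27·u(0 kr) = 0.73·1 + 0.27·0 = 0.73.
The second indifference gives u(516 kr) = 0.22·u(636 kr) + 0.78·u(0 kr) = 0.22·0.73 + 0.78·0.00 = 0.1606.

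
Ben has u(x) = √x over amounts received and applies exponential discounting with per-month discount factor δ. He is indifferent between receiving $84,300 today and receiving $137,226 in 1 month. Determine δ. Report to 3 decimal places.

Indifference means u(84300) = δ · u(137226), so δ = u(84300)/u(137226).
Since u(x) = √x, δ = √(84300/137226) = 0.78378.

δ ≈ 0.784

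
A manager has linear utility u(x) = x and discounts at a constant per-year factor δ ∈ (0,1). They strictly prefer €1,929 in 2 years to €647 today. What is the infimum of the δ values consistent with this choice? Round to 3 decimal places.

Comparing present values: 647 < δ^2·1929.
Dividing by 1929: δ^2 > 0.33541. Both sides are positive, so the square root keeps the direction.
δ > (647/1929)^(1/2) ≈ 0.579.

δ > 0.579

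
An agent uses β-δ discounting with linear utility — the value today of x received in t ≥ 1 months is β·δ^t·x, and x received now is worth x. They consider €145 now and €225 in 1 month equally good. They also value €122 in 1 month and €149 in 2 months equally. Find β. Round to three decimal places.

β ≈ 0.787

The second indifference involves only future payoffs, so β cancels: β·δ^1·122 = β·δ^2·149, giving δ = 122/149 = 0.81879.
Substituting δ into 145 = β·δ·225: β = 145/(184.228) ≈ 0.787.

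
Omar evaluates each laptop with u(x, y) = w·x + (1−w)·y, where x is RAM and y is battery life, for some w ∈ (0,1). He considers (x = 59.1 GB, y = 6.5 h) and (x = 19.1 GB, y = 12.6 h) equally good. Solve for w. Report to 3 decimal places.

w = 0.132

Indifference: w·59.1 + (1−w)·6.5 = w·19.1 + (1−w)·12.6.
Collecting terms: w·40 = (1−w)·6.1.
Hence w = 6.1/(40+6.1) = 6.1/46.1 = 0.132.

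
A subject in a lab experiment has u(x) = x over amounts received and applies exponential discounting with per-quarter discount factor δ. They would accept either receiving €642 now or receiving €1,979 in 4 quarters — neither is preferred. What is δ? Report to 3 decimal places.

Indifference means u(642) = δ^4 · u(1979), so δ^4 = u(642)/u(1979).
With u(x) = x: δ^4 = 642/1979 = 0.32441.
So δ = 0.32441^(1/4) ≈ 0.755.

δ ≈ 0.755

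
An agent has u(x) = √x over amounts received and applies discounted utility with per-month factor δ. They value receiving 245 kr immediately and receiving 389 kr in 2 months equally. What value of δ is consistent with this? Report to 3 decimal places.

Equating discounted utilities: u(245) = δ^2·u(389) ⇒ δ^2 = u(245)/u(389).
Since u(x) = √x, δ^2 = √(245/389) = 0.79361.
Taking the square root: δ = 0.79361^(1/2) ≈ 0.891.

δ ≈ 0.891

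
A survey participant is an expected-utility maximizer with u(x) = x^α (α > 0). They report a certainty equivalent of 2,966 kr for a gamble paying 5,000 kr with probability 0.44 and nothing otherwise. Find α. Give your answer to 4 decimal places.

EU(lottery) = 0.44·5000^α + 0.56·0 = 0.44·5000^α.
Setting u(2966) equal to that: 2966^α = 0.44·5000^α ⇒ (2966/5000)^α = 0.44.
Taking logs: α·ln(2966/5000) = ln(0.44), so α = -0.8209806 / -0.5222237 ≈ 1.5721.

α ≈ 1.5721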